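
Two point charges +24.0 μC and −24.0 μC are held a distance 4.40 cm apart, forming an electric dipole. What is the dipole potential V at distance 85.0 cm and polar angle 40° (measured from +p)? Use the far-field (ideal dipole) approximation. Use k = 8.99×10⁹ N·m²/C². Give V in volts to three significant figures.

V ≈ 1.01×10⁴ V

Dipole moment p = qd = (2.40×10⁻⁵ C)(0.0440 m) = 1.056×10⁻⁶ C·m.
The dipole potential is V = kp cosθ / r².
V = (8.99×10⁹)(1.056×10⁻⁶)·cos40° / (0.850)² = 1.007×10⁴ V.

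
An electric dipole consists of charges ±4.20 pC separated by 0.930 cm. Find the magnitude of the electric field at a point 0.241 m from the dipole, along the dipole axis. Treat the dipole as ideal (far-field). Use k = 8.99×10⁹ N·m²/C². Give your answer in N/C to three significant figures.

Dipole moment p = qd = (4.20×10⁻¹² C)(0.00930 m) = 3.906×10⁻¹⁴ C·m.
On the dipole axis E = 2kp/r³.
E = 2·(8.99×10⁹)(3.906×10⁻¹⁴) / (0.241)³ = 0.05017 N/C.

E ≈ 0.0502 N/C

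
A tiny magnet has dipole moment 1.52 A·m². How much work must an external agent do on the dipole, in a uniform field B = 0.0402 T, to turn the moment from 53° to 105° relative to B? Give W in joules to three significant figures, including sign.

W ≈ 0.0526 J

W_ext = ΔU = −mB cosθ₂ + mB cosθ₁ = mB(cosθ₁ − cosθ₂).
W = (1.52)(0.0402)·(cos53° − cos105°) = (0.06110)·(+0.8606) = 0.05259 J.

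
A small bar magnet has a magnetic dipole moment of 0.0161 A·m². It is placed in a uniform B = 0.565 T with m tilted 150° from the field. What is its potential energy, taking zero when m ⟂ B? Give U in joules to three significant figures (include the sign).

U ≈ 0.00788 J

U = −m·B = −mB cosθ.
U = −(0.0161)(0.565)·cos150° = 0.007878 J.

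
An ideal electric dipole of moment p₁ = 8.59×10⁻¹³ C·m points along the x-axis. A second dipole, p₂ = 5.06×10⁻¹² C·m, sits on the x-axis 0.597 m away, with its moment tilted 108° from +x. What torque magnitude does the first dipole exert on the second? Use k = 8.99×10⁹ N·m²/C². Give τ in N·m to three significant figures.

τ ≈ 3.49×10⁻¹³ N·m

The second dipole sits on the axis of the first, so the field there is axial: E₁ = 2kp₁/r³ along +x.
E₁ = 2(8.99×10⁹)(8.59×10⁻¹³)/(0.597)³ = 0.07259 N/C.
Torque on the second dipole: τ = p₂ E₁ sinθ.
τ = (5.06×10⁻¹²)(0.07259)·sin108° = 3.493×10⁻¹³ N·m.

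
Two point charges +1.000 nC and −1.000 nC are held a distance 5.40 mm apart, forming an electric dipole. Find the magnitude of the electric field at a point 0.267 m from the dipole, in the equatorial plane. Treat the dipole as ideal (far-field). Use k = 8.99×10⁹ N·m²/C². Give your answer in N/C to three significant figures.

Dipole moment p = qd = (1.00×10⁻⁹ C)(0.00540 m) = 5.40×10⁻¹² C·m.
On the perpendicular bisector E = kp/r³ (half the axial value at the same distance).
E = (8.99×10⁹)(5.40×10⁻¹²) / (0.267)³ = 2.550 N/C.

E ≈ 2.55 N/C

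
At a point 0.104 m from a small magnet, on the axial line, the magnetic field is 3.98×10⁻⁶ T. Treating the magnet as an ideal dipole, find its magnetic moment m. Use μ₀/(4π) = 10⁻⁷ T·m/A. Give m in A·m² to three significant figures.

On axis B = (μ₀/4π)·2m/r³, so m = Br³·4π/(μ₀·2).
m = (3.98×10⁻⁶)·(0.104)³ / (2·10⁻⁷) = 0.02238 A·m².

m ≈ 0.0224 A·m²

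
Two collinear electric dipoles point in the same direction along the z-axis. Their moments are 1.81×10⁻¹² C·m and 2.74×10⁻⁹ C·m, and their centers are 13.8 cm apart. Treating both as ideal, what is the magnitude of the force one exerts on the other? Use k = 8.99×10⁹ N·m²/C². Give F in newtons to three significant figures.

F ≈ 7.38×10⁻⁷ N

On-axis field of dipole 1 at distance r: E = 2kp₁/r³. Force on dipole 2 is F = p₂·dE/dr (gradient along axis).
dE/dr = −6kp₁/r⁴, so |F| = 6kp₁p₂/r⁴ (attractive for aligned moments).
F = 6(8.99×10⁹)(1.81×10⁻¹²)(2.74×10⁻⁹)/(0.138)⁴ = 7.376×10⁻⁷ N.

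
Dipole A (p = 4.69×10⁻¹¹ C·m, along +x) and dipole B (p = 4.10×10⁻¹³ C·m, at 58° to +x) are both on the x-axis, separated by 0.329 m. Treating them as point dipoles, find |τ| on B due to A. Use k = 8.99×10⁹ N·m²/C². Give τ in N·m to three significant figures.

The second dipole sits on the axis of the first, so the field there is axial: E₁ = 2kp₁/r³ along +x.
E₁ = 2(8.99×10⁹)(4.69×10⁻¹¹)/(0.329)³ = 23.68 N/C.
Torque on the second dipole: τ = p₂ E₁ sinθ.
τ = (4.10×10⁻¹³)(23.68)·sin58° = 8.233×10⁻¹² N·m.

τ ≈ 8.23×10⁻¹² N·m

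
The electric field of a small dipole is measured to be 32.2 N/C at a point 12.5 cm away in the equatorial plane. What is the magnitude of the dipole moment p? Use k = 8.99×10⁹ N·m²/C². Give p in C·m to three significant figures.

In the equatorial plane E = kp/r³, so p = Er³/(k).
p = (32.2)·(0.125)³ / (8.99×10⁹) = 6.996×10⁻¹² C·m.

p ≈ 7.00×10⁻¹² C·m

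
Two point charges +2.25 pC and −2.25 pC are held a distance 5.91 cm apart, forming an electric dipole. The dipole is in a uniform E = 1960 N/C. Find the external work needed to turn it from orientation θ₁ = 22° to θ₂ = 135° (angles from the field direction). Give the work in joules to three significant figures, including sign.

W ≈ 4.26×10⁻¹⁰ J

Dipole moment p = qd = (2.25×10⁻¹² C)(0.0591 m) = 1.33×10⁻¹³ C·m.
W_ext = ΔU = U(θ₂) − U(θ₁) = −pE cosθ₂ − (−pE cosθ₁) = pE(cosθ₁ − cosθ₂).
W = (1.33×10⁻¹³)(1960)·(cos22° − cos135°) = (2.607×10⁻¹⁰)·(+1.6343) = 4.260×10⁻¹⁰ J.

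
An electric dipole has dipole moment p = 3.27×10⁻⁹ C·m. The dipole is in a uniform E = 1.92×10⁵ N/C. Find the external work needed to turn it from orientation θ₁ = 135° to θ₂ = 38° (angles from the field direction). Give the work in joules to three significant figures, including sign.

W_ext = ΔU = U(θ₂) − U(θ₁) = −pE cosθ₂ − (−pE cosθ₁) = pE(cosθ₁ − cosθ₂).
W = (3.27×10⁻⁹)(1.92×10⁵)·(cos135° − cos38°) = (6.278×10⁻⁴)·(-1.4951) = -9.387×10⁻⁴ J.

W ≈ -9.39×10⁻⁴ J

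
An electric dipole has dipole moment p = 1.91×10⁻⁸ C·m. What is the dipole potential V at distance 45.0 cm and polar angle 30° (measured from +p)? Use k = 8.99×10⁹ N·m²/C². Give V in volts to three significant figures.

The dipole potential is V = kp cosθ / r².
V = (8.99×10⁹)(1.91×10⁻⁸)·cos30° / (0.450)² = 734.3 V.

V ≈ 734 V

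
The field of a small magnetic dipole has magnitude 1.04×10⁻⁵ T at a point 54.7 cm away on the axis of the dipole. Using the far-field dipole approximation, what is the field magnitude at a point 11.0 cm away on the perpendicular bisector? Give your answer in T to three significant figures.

B ≈ 6.39×10⁻⁴ T

Dipole fields scale as 1/r³ in the far field.
The axial field is twice the equatorial field at the same r, so the geometry factor is 1/2.
B₂ = B₁ · (1/2) · (r₁/r₂)³ = 1.04×10⁻⁵ · 0.5 · (54.7/11.0)³.
(r₁/r₂)³ = (4.973)³ = 123.
B₂ ≈ 6.394×10⁻⁴ T.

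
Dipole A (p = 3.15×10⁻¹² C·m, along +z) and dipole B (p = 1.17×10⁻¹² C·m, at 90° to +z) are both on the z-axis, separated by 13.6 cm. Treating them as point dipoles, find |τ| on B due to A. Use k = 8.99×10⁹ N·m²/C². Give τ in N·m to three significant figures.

τ ≈ 2.63×10⁻¹¹ N·m

The second dipole sits on the axis of the first, so the field there is axial: E₁ = 2kp₁/r³ along +z.
E₁ = 2(8.99×10⁹)(3.15×10⁻¹²)/(0.136)³ = 22.52 N/C.
Torque on the second dipole: τ = p₂ E₁ sinθ.
τ = (1.17×10⁻¹²)(22.52)·sin90° = 2.634×10⁻¹¹ N·m.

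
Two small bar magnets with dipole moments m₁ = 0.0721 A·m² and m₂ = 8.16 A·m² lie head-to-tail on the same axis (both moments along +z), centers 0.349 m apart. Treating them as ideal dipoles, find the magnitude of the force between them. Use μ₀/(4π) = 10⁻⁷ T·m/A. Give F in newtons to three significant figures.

F ≈ 2.38×10⁻⁵ N

On-axis B of dipole 1: B = (μ₀/4π)·2m₁/r³. Force on dipole 2: F = m₂·dB/dr.
dB/dr = −(μ₀/4π)·6m₁/r⁴, so |F| = (μ₀/4π)·6m₁m₂/r⁴.
F = 6(10⁻⁷)(0.0721)(8.16)/(0.349)⁴ = 2.379×10⁻⁵ N.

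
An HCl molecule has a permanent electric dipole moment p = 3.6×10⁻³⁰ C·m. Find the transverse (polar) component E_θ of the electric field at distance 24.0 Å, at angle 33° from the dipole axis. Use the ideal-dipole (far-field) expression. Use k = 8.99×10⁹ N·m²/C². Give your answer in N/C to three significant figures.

For a dipole, E_θ = (kp sinθ)/r³.
kp/r³ = (8.99×10⁹)(3.60×10⁻³⁰)/(2.40×10⁻⁹)³ = 2.341×10⁶ N/C.
E_θ = 2.341×10⁶·sin33° = 1.275×10⁶ N/C.

E_θ ≈ 1.28×10⁶ N/C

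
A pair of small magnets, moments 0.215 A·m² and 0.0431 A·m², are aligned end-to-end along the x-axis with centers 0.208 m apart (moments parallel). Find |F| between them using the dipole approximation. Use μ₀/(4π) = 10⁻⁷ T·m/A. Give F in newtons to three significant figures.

F ≈ 2.97×10⁻⁶ N

On-axis B of dipole 1: B = (μ₀/4π)·2m₁/r³. Force on dipole 2: F = m₂·dB/dr.
dB/dr = −(μ₀/4π)·6m₁/r⁴, so |F| = (μ₀/4π)·6m₁m₂/r⁴.
F = 6(10⁻⁷)(0.215)(0.0431)/(0.208)⁴ = 2.970×10⁻⁶ N.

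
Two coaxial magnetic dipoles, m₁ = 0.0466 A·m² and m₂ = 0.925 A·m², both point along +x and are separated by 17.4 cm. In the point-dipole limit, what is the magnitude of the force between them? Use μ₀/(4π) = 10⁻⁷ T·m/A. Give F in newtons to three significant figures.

F ≈ 2.82×10⁻⁵ N

On-axis B of dipole 1: B = (μ₀/4π)·2m₁/r³. Force on dipole 2: F = m₂·dB/dr.
dB/dr = −(μ₀/4π)·6m₁/r⁴, so |F| = (μ₀/4π)·6m₁m₂/r⁴.
F = 6(10⁻⁷)(0.0466)(0.925)/(0.174)⁴ = 2.822×10⁻⁵ N.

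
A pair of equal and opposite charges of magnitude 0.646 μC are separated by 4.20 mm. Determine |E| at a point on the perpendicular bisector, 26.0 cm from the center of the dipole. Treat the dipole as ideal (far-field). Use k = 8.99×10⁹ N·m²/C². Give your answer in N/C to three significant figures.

Dipole moment p = qd = (6.46×10⁻⁷ C)(0.00420 m) = 2.713×10⁻⁹ C·m.
On the perpendicular bisector E = kp/r³ (half the axial value at the same distance).
E = (8.99×10⁹)(2.713×10⁻⁹) / (0.260)³ = 1388 N/C.

E ≈ 1390 N/C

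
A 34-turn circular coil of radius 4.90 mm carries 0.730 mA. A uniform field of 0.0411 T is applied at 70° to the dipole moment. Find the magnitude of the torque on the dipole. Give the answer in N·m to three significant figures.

m = NIA = NIπa² = 34·(7.30×10⁻⁴)·π·(0.00490)² = 1.872×10⁻⁶ A·m².
Torque on a magnetic dipole: τ = mB sinθ.
τ = (1.872×10⁻⁶)(0.0411)·sin70° = 7.230×10⁻⁸ N·m.

τ ≈ 7.23×10⁻⁸ N·m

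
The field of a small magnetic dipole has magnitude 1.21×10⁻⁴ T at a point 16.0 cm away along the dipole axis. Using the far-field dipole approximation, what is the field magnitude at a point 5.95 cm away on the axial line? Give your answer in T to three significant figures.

B ≈ 0.00235 T

Dipole fields scale as 1/r³ in the far field; the geometry is the same at both points.
B₂ = B₁ · (r₁/r₂)³ = 1.21×10⁻⁴ · (16.0/5.95)³.
(r₁/r₂)³ = (2.689)³ = 19.45.
B₂ ≈ 0.002353 T.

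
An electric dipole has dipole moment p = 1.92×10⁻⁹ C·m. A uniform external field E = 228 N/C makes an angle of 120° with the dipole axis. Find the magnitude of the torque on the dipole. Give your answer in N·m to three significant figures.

Torque on an electric dipole: τ = pE sinθ.
τ = (1.92×10⁻⁹)(228)·sin120° = 3.791×10⁻⁷ N·m.

τ ≈ 3.79×10⁻⁷ N·m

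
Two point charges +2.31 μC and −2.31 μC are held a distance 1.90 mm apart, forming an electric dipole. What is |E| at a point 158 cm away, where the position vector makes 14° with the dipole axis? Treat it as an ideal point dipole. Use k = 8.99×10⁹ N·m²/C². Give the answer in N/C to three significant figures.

Dipole moment p = qd = (2.31×10⁻⁶ C)(0.00190 m) = 4.389×10⁻⁹ C·m.
At angle θ the dipole field magnitude is E = (kp/r³)·√(1 + 3cos²θ).
kp/r³ = (8.99×10⁹)(4.389×10⁻⁹) / (1.58)³ = 10.00 N/C.
√(1 + 3cos²14°) = √(1 + 3·0.9415) = √3.8244 ≈ 1.9556.
E ≈ 10.00 × 1.956 = 19.56 N/C.

E ≈ 19.6 N/C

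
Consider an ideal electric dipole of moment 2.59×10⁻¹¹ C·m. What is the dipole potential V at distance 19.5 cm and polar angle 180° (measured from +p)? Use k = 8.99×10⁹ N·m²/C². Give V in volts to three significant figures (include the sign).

V ≈ -6.12 V

The dipole potential is V = kp cosθ / r².
V = (8.99×10⁹)(2.59×10⁻¹¹)·cos180° / (0.195)² = -6.123 V.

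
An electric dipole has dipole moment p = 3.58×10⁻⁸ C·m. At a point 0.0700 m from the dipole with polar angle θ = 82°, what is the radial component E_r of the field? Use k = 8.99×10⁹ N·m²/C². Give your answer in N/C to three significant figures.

E_r ≈ 2.61×10⁵ N/C

For a dipole, E_r = (2kp cosθ)/r³.
kp/r³ = (8.99×10⁹)(3.58×10⁻⁸)/(0.0700)³ = 9.383×10⁵ N/C.
E_r = 2·9.383×10⁵·cos82° = 2.612×10⁵ N/C.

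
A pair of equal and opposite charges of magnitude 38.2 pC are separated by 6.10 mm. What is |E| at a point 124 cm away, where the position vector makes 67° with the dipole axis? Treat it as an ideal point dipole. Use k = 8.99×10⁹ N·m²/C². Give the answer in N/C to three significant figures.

Dipole moment p = qd = (3.82×10⁻¹¹ C)(0.00610 m) = 2.33×10⁻¹³ C·m.
At angle θ the dipole field magnitude is E = (kp/r³)·√(1 + 3cos²θ).
kp/r³ = (8.99×10⁹)(2.33×10⁻¹³) / (1.24)³ = 0.001099 N/C.
√(1 + 3cos²67°) = √(1 + 3·0.1527) = √1.4580 ≈ 1.2075.
E ≈ 0.001099 × 1.207 = 0.001327 N/C.

E ≈ 0.00133 N/C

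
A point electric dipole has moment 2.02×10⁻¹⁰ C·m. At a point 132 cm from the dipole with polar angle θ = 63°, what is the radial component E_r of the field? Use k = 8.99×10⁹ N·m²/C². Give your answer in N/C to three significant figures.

E_r ≈ 0.717 N/C

For a dipole, E_r = (2kp cosθ)/r³.
kp/r³ = (8.99×10⁹)(2.02×10⁻¹⁰)/(1.32)³ = 0.7896 N/C.
E_r = 2·0.7896·cos63° = 0.7169 N/C.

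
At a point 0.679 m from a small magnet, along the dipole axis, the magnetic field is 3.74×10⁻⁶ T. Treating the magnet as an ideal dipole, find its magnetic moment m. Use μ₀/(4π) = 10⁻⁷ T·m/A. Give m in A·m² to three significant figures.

On axis B = (μ₀/4π)·2m/r³, so m = Br³·4π/(μ₀·2).
m = (3.74×10⁻⁶)·(0.679)³ / (2·10⁻⁷) = 5.854 A·m².

m ≈ 5.85 A·m²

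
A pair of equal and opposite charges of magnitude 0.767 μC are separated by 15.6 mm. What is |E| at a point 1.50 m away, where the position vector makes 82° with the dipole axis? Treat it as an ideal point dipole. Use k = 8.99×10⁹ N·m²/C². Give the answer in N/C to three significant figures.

E ≈ 32.8 N/C

Dipole moment p = qd = (7.67×10⁻⁷ C)(0.0156 m) = 1.197×10⁻⁸ C·m.
At angle θ the dipole field magnitude is E = (kp/r³)·√(1 + 3cos²θ).
kp/r³ = (8.99×10⁹)(1.197×10⁻⁸) / (1.50)³ = 31.88 N/C.
√(1 + 3cos²82°) = √(1 + 3·0.0194) = √1.0581 ≈ 1.0286.
E ≈ 31.88 × 1.029 = 32.80 N/C.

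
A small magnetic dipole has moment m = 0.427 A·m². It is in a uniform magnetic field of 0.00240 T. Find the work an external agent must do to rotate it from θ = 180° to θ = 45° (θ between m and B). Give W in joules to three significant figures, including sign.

W ≈ -0.00175 J

W_ext = ΔU = −mB cosθ₂ + mB cosθ₁ = mB(cosθ₁ − cosθ₂).
W = (0.427)(0.00240)·(cos180° − cos45°) = (0.001025)·(-1.7071) = -0.001749 J.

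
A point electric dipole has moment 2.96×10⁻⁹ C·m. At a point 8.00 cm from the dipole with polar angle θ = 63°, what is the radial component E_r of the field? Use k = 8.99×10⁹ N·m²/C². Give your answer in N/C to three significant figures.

For a dipole, E_r = (2kp cosθ)/r³.
kp/r³ = (8.99×10⁹)(2.96×10⁻⁹)/(0.0800)³ = 5.197×10⁴ N/C.
E_r = 2·5.197×10⁴·cos63° = 4.719×10⁴ N/C.

E_r ≈ 4.72×10⁴ N/C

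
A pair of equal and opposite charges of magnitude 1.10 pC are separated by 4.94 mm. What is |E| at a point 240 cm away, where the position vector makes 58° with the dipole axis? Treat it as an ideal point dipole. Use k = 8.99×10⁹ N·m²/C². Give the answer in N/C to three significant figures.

Dipole moment p = qd = (1.10×10⁻¹² C)(0.00494 m) = 5.434×10⁻¹⁵ C·m.
At angle θ the dipole field magnitude is E = (kp/r³)·√(1 + 3cos²θ).
kp/r³ = (8.99×10⁹)(5.434×10⁻¹⁵) / (2.40)³ = 3.534×10⁻⁶ N/C.
√(1 + 3cos²58°) = √(1 + 3·0.2808) = √1.8424 ≈ 1.3574.
E ≈ 3.534×10⁻⁶ × 1.357 = 4.797×10⁻⁶ N/C.

E ≈ 4.80×10⁻⁶ N/C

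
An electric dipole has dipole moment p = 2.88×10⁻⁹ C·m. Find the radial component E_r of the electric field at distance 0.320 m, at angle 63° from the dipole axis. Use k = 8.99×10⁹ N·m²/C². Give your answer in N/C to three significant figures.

E_r ≈ 717 N/C

For a dipole, E_r = (2kp cosθ)/r³.
kp/r³ = (8.99×10⁹)(2.88×10⁻⁹)/(0.320)³ = 790.1 N/C.
E_r = 2·790.1·cos63° = 717.4 N/C.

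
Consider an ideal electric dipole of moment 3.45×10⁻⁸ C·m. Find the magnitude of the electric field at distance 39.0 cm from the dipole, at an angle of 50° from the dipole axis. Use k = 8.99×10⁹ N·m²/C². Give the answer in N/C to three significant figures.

At angle θ the dipole field magnitude is E = (kp/r³)·√(1 + 3cos²θ).
kp/r³ = (8.99×10⁹)(3.45×10⁻⁸) / (0.390)³ = 5229 N/C.
√(1 + 3cos²50°) = √(1 + 3·0.4132) = √2.2395 ≈ 1.4965.
E ≈ 5229 × 1.497 = 7825 N/C.

E ≈ 7820 N/C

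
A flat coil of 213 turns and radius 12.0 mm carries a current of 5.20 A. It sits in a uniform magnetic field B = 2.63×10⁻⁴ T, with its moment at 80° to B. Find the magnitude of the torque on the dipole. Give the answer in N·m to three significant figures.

m = NIA = NIπa² = 213·(5.20)·π·(0.0120)² = 0.5011 A·m².
Torque on a magnetic dipole: τ = mB sinθ.
τ = (0.5011)(2.63×10⁻⁴)·sin80° = 1.298×10⁻⁴ N·m.

τ ≈ 1.30×10⁻⁴ N·m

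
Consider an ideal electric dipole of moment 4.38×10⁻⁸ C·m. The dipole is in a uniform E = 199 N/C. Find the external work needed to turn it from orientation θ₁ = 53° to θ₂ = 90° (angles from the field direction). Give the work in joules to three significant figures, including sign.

W_ext = ΔU = U(θ₂) − U(θ₁) = −pE cosθ₂ − (−pE cosθ₁) = pE(cosθ₁ − cosθ₂).
W = (4.38×10⁻⁸)(199)·(cos53° − cos90°) = (8.716×10⁻⁶)·(+0.6018) = 5.246×10⁻⁶ J.

W ≈ 5.25×10⁻⁶ J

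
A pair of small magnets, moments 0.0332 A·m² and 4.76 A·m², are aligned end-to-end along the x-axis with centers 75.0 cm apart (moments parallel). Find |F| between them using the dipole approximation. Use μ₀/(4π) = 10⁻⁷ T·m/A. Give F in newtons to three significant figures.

F ≈ 3.00×10⁻⁷ N

On-axis B of dipole 1: B = (μ₀/4π)·2m₁/r³. Force on dipole 2: F = m₂·dB/dr.
dB/dr = −(μ₀/4π)·6m₁/r⁴, so |F| = (μ₀/4π)·6m₁m₂/r⁴.
F = 6(10⁻⁷)(0.0332)(4.76)/(0.750)⁴ = 2.997×10⁻⁷ N.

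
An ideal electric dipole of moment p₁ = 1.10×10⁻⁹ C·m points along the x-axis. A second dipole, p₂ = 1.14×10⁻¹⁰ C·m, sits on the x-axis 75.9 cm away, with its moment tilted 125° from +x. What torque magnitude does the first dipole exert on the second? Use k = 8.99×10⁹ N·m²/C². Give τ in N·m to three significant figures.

The second dipole sits on the axis of the first, so the field there is axial: E₁ = 2kp₁/r³ along +x.
E₁ = 2(8.99×10⁹)(1.10×10⁻⁹)/(0.759)³ = 45.23 N/C.
Torque on the second dipole: τ = p₂ E₁ sinθ.
τ = (1.14×10⁻¹⁰)(45.23)·sin125° = 4.224×10⁻⁹ N·m.

τ ≈ 4.22×10⁻⁹ N·m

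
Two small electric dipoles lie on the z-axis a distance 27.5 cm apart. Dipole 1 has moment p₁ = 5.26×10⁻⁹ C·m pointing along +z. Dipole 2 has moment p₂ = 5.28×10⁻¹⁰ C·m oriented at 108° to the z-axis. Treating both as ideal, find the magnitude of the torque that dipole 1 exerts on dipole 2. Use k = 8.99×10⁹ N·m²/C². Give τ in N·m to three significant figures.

τ ≈ 2.28×10⁻⁶ N·m

The second dipole sits on the axis of the first, so the field there is axial: E₁ = 2kp₁/r³ along +z.
E₁ = 2(8.99×10⁹)(5.26×10⁻⁹)/(0.275)³ = 4548 N/C.
Torque on the second dipole: τ = p₂ E₁ sinθ.
τ = (5.28×10⁻¹⁰)(4548)·sin108° = 2.284×10⁻⁶ N·m.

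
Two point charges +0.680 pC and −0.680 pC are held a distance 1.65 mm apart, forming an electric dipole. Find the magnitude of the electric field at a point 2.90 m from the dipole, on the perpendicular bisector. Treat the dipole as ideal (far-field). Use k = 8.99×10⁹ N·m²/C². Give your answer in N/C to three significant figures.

Dipole moment p = qd = (6.80×10⁻¹³ C)(0.00165 m) = 1.122×10⁻¹⁵ C·m.
On the perpendicular bisector E = kp/r³ (half the axial value at the same distance).
E = (8.99×10⁹)(1.122×10⁻¹⁵) / (2.90)³ = 4.136×10⁻⁷ N/C.

E ≈ 4.14×10⁻⁷ N/C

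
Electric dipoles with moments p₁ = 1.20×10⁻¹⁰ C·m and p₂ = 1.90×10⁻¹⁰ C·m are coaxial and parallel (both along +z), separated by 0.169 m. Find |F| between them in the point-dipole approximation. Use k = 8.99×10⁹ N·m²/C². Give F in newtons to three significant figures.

On-axis field of dipole 1 at distance r: E = 2kp₁/r³. Force on dipole 2 is F = p₂·dE/dr (gradient along axis).
dE/dr = −6kp₁/r⁴, so |F| = 6kp₁p₂/r⁴ (attractive for aligned moments).
F = 6(8.99×10⁹)(1.20×10⁻¹⁰)(1.90×10⁻¹⁰)/(0.169)⁴ = 1.508×10⁻⁶ N.

F ≈ 1.51×10⁻⁶ N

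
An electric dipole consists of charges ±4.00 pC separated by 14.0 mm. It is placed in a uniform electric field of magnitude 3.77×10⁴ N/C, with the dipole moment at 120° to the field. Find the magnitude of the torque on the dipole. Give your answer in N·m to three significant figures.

τ ≈ 1.83×10⁻⁹ N·m

Dipole moment p = qd = (4.00×10⁻¹² C)(0.0140 m) = 5.60×10⁻¹⁴ C·m.
Torque on an electric dipole: τ = pE sinθ.
τ = (5.60×10⁻¹⁴)(3.77×10⁴)·sin120° = 1.828×10⁻⁹ N·m.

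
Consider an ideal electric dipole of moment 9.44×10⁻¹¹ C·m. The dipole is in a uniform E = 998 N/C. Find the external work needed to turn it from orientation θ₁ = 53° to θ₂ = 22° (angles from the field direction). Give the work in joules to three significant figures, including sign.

W_ext = ΔU = U(θ₂) − U(θ₁) = −pE cosθ₂ − (−pE cosθ₁) = pE(cosθ₁ − cosθ₂).
W = (9.44×10⁻¹¹)(998)·(cos53° − cos22°) = (9.421×10⁻⁸)·(-0.3254) = -3.065×10⁻⁸ J.

W ≈ -3.07×10⁻⁸ J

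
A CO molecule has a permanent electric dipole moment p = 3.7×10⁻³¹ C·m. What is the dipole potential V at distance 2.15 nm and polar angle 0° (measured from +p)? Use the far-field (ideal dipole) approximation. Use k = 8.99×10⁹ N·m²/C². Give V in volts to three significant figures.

The dipole potential is V = kp cosθ / r².
V = (8.99×10⁹)(3.70×10⁻³¹)·cos0° / (2.15×10⁻⁹)² = 7.196×10⁻⁴ V.

V ≈ 7.20×10⁻⁴ V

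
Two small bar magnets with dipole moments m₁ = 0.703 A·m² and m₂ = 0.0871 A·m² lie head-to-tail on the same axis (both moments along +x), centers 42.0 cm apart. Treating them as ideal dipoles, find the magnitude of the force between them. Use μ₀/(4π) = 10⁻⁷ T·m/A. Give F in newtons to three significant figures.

F ≈ 1.18×10⁻⁶ N

On-axis B of dipole 1: B = (μ₀/4π)·2m₁/r³. Force on dipole 2: F = m₂·dB/dr.
dB/dr = −(μ₀/4π)·6m₁/r⁴, so |F| = (μ₀/4π)·6m₁m₂/r⁴.
F = 6(10⁻⁷)(0.703)(0.0871)/(0.420)⁴ = 1.181×10⁻⁶ N.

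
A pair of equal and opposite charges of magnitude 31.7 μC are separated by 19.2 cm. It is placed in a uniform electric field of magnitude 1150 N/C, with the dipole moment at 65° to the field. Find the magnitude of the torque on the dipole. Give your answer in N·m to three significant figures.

τ ≈ 0.00634 N·m

Dipole moment p = qd = (3.17×10⁻⁵ C)(0.192 m) = 6.086×10⁻⁶ C·m.
Torque on an electric dipole: τ = pE sinθ.
τ = (6.086×10⁻⁶)(1150)·sin65° = 0.006343 N·m.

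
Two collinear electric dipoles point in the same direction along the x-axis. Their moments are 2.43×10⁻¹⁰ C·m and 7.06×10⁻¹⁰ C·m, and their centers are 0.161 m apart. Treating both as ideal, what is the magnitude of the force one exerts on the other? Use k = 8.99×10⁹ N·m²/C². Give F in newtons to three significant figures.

F ≈ 1.38×10⁻⁵ N

On-axis field of dipole 1 at distance r: E = 2kp₁/r³. Force on dipole 2 is F = p₂·dE/dr (gradient along axis).
dE/dr = −6kp₁/r⁴, so |F| = 6kp₁p₂/r⁴ (attractive for aligned moments).
F = 6(8.99×10⁹)(2.43×10⁻¹⁰)(7.06×10⁻¹⁰)/(0.161)⁴ = 1.377×10⁻⁵ N.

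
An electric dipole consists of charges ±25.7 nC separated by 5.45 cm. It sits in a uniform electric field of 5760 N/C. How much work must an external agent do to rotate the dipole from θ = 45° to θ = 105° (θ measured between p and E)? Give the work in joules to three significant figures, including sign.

W ≈ 7.79×10⁻⁶ J

Dipole moment p = qd = (2.57×10⁻⁸ C)(0.0545 m) = 1.401×10⁻⁹ C·m.
W_ext = ΔU = U(θ₂) − U(θ₁) = −pE cosθ₂ − (−pE cosθ₁) = pE(cosθ₁ − cosθ₂).
W = (1.401×10⁻⁹)(5760)·(cos45° − cos105°) = (8.070×10⁻⁶)·(+0.9659) = 7.795×10⁻⁶ J.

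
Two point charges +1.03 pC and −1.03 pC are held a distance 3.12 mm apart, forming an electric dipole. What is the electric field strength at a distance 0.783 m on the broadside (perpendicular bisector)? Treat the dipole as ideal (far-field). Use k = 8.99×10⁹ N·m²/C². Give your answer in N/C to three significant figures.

E ≈ 6.02×10⁻⁵ N/C

Dipole moment p = qd = (1.03×10⁻¹² C)(0.00312 m) = 3.214×10⁻¹⁵ C·m.
On the perpendicular bisector E = kp/r³ (half the axial value at the same distance).
E = (8.99×10⁹)(3.214×10⁻¹⁵) / (0.783)³ = 6.019×10⁻⁵ N/C.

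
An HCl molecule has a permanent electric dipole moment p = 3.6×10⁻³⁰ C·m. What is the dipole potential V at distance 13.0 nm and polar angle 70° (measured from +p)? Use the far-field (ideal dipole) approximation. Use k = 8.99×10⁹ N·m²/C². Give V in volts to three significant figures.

V ≈ 6.55×10⁻⁵ V

The dipole potential is V = kp cosθ / r².
V = (8.99×10⁹)(3.60×10⁻³⁰)·cos70° / (1.30×10⁻⁸)² = 6.550×10⁻⁵ V.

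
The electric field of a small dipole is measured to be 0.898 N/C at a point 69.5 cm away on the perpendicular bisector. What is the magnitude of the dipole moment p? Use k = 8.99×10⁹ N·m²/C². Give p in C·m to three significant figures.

In the equatorial plane E = kp/r³, so p = Er³/(k).
p = (0.898)·(0.695)³ / (8.99×10⁹) = 3.353×10⁻¹¹ C·m.

p ≈ 3.35×10⁻¹¹ C·m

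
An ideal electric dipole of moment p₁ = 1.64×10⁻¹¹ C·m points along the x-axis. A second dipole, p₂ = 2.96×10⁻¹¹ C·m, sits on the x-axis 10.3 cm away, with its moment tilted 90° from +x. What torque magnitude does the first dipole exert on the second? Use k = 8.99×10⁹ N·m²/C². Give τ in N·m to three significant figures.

τ ≈ 7.99×10⁻⁹ N·m

The second dipole sits on the axis of the first, so the field there is axial: E₁ = 2kp₁/r³ along +x.
E₁ = 2(8.99×10⁹)(1.64×10⁻¹¹)/(0.103)³ = 269.8 N/C.
Torque on the second dipole: τ = p₂ E₁ sinθ.
τ = (2.96×10⁻¹¹)(269.8)·sin90° = 7.988×10⁻⁹ N·m.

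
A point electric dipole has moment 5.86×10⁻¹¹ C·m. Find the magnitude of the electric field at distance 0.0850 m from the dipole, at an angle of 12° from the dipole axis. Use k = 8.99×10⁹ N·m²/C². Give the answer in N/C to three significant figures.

E ≈ 1690 N/C

At angle θ the dipole field magnitude is E = (kp/r³)·√(1 + 3cos²θ).
kp/r³ = (8.99×10⁹)(5.86×10⁻¹¹) / (0.0850)³ = 857.8 N/C.
√(1 + 3cos²12°) = √(1 + 3·0.9568) = √3.8703 ≈ 1.9673.
E ≈ 857.8 × 1.967 = 1688 N/C.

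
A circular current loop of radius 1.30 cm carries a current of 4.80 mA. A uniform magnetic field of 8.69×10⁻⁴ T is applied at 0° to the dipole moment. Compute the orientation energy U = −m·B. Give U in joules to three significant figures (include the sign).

U ≈ -2.21×10⁻⁹ J

Magnetic moment m = IA = Iπa² = (0.00480)·π·(0.0130)² = 2.548×10⁻⁶ A·m².
U = −m·B = −mB cosθ.
U = −(2.548×10⁻⁶)(8.69×10⁻⁴)·cos0° = -2.214×10⁻⁹ J.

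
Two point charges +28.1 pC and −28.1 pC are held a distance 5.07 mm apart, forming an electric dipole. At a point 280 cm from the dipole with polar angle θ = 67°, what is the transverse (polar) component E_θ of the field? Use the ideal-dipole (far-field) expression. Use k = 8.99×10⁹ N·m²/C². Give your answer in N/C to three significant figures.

Dipole moment p = qd = (2.81×10⁻¹¹ C)(0.00507 m) = 1.425×10⁻¹³ C·m.
For a dipole, E_θ = (kp sinθ)/r³.
kp/r³ = (8.99×10⁹)(1.425×10⁻¹³)/(2.80)³ = 5.836×10⁻⁵ N/C.
E_θ = 5.836×10⁻⁵·sin67° = 5.372×10⁻⁵ N/C.

E_θ ≈ 5.37×10⁻⁵ N/C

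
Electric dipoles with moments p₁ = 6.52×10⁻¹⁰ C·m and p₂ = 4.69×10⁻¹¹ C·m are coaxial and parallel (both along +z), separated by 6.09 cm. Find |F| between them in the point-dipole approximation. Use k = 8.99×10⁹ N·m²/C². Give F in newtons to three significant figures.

F ≈ 1.20×10⁻⁴ N

On-axis field of dipole 1 at distance r: E = 2kp₁/r³. Force on dipole 2 is F = p₂·dE/dr (gradient along axis).
dE/dr = −6kp₁/r⁴, so |F| = 6kp₁p₂/r⁴ (attractive for aligned moments).
F = 6(8.99×10⁹)(6.52×10⁻¹⁰)(4.69×10⁻¹¹)/(0.0609)⁴ = 1.199×10⁻⁴ N.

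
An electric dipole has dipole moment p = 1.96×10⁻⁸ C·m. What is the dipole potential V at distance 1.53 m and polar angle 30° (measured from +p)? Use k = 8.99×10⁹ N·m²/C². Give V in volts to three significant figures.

V ≈ 65.2 V

The dipole potential is V = kp cosθ / r².
V = (8.99×10⁹)(1.96×10⁻⁸)·cos30° / (1.53)² = 65.19 V.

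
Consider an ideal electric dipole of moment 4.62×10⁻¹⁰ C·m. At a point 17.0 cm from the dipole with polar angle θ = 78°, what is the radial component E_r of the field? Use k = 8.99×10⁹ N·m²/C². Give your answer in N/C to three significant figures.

E_r ≈ 352 N/C

For a dipole, E_r = (2kp cosθ)/r³.
kp/r³ = (8.99×10⁹)(4.62×10⁻¹⁰)/(0.170)³ = 845.4 N/C.
E_r = 2·845.4·cos78° = 351.5 N/C.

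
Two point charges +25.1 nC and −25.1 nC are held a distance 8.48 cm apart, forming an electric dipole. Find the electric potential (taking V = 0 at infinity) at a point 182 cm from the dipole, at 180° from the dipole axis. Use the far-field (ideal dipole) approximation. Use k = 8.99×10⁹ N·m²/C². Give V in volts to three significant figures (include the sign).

Dipole moment p = qd = (2.51×10⁻⁸ C)(0.0848 m) = 2.128×10⁻⁹ C·m.
The dipole potential is V = kp cosθ / r².
V = (8.99×10⁹)(2.128×10⁻⁹)·cos180° / (1.82)² = -5.775 V.

V ≈ -5.78 V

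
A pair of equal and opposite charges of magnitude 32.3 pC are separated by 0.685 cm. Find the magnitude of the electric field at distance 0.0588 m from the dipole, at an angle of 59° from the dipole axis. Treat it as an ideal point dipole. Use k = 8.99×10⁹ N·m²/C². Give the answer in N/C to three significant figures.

E ≈ 13.1 N/C

Dipole moment p = qd = (3.23×10⁻¹¹ C)(0.00685 m) = 2.213×10⁻¹³ C·m.
At angle θ the dipole field magnitude is E = (kp/r³)·√(1 + 3cos²θ).
kp/r³ = (8.99×10⁹)(2.213×10⁻¹³) / (0.0588)³ = 9.786 N/C.
√(1 + 3cos²59°) = √(1 + 3·0.2653) = √1.7958 ≈ 1.3401.
E ≈ 9.786 × 1.340 = 13.11 N/C.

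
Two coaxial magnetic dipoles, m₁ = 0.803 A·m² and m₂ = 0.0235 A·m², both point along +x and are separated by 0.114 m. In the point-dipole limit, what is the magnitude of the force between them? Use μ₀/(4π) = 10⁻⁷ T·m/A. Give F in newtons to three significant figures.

F ≈ 6.70×10⁻⁵ N

On-axis B of dipole 1: B = (μ₀/4π)·2m₁/r³. Force on dipole 2: F = m₂·dB/dr.
dB/dr = −(μ₀/4π)·6m₁/r⁴, so |F| = (μ₀/4π)·6m₁m₂/r⁴.
F = 6(10⁻⁷)(0.803)(0.0235)/(0.114)⁴ = 6.704×10⁻⁵ N.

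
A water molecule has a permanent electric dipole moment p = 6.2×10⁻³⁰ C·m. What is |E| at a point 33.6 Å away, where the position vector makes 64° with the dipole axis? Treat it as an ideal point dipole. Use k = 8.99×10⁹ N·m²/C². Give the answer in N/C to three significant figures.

At angle θ the dipole field magnitude is E = (kp/r³)·√(1 + 3cos²θ).
kp/r³ = (8.99×10⁹)(6.20×10⁻³⁰) / (3.36×10⁻⁹)³ = 1.469×10⁶ N/C.
√(1 + 3cos²64°) = √(1 + 3·0.1922) = √1.5765 ≈ 1.2556.
E ≈ 1.469×10⁶ × 1.256 = 1.845×10⁶ N/C.

E ≈ 1.84×10⁶ N/C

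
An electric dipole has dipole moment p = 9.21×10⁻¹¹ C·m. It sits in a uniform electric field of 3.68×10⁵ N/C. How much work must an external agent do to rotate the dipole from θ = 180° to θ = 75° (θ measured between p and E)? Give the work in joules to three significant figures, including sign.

W ≈ -4.27×10⁻⁵ J

W_ext = ΔU = U(θ₂) − U(θ₁) = −pE cosθ₂ − (−pE cosθ₁) = pE(cosθ₁ − cosθ₂).
W = (9.21×10⁻¹¹)(3.68×10⁵)·(cos180° − cos75°) = (3.389×10⁻⁵)·(-1.2588) = -4.266×10⁻⁵ J.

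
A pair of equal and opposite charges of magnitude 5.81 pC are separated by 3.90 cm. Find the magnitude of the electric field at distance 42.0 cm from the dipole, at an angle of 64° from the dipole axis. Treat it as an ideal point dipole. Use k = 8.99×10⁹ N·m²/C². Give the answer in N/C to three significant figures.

Dipole moment p = qd = (5.81×10⁻¹² C)(0.0390 m) = 2.266×10⁻¹³ C·m.
At angle θ the dipole field magnitude is E = (kp/r³)·√(1 + 3cos²θ).
kp/r³ = (8.99×10⁹)(2.266×10⁻¹³) / (0.420)³ = 0.02750 N/C.
√(1 + 3cos²64°) = √(1 + 3·0.1922) = √1.5765 ≈ 1.2556.
E ≈ 0.02750 × 1.256 = 0.03452 N/C.

E ≈ 0.0345 N/C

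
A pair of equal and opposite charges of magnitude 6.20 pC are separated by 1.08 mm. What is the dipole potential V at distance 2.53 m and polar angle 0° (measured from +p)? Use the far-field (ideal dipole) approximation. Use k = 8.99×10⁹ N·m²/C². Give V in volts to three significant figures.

V ≈ 9.40×10⁻⁶ V

Dipole moment p = qd = (6.20×10⁻¹² C)(0.00108 m) = 6.696×10⁻¹⁵ C·m.
The dipole potential is V = kp cosθ / r².
V = (8.99×10⁹)(6.696×10⁻¹⁵)·cos0° / (2.53)² = 9.404×10⁻⁶ V.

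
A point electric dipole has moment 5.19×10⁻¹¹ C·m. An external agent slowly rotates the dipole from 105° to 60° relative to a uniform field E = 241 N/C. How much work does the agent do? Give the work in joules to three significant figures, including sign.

W_ext = ΔU = U(θ₂) − U(θ₁) = −pE cosθ₂ − (−pE cosθ₁) = pE(cosθ₁ − cosθ₂).
W = (5.19×10⁻¹¹)(241)·(cos105° − cos60°) = (1.251×10⁻⁸)·(-0.7588) = -9.491×10⁻⁹ J.

W ≈ -9.49×10⁻⁹ J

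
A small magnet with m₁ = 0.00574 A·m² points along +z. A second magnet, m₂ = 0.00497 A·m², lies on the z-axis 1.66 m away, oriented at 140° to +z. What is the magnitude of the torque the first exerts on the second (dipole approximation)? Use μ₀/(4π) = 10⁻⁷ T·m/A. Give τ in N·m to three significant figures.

τ ≈ 8.02×10⁻¹³ N·m

Dipole B is on the axis of dipole A, so B₁ there is axial: B₁ = (μ₀/4π)·2m₁/r³ along +z.
B₁ = 2(10⁻⁷)(0.00574)/(1.66)³ = 2.510×10⁻¹⁰ T.
τ = m₂ B₁ sinθ.
τ = (0.00497)(2.510×10⁻¹⁰)·sin140° = 8.018×10⁻¹³ N·m.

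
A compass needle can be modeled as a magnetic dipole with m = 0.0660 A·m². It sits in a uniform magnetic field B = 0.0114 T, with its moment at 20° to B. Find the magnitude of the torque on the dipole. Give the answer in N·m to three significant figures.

Torque on a magnetic dipole: τ = mB sinθ.
τ = (0.0660)(0.0114)·sin20° = 2.573×10⁻⁴ N·m.

τ ≈ 2.57×10⁻⁴ N·m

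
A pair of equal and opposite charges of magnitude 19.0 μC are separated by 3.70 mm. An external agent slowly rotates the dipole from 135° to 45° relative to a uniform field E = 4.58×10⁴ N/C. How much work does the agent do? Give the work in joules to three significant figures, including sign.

Dipole moment p = qd = (1.90×10⁻⁵ C)(0.00370 m) = 7.03×10⁻⁸ C·m.
W_ext = ΔU = U(θ₂) − U(θ₁) = −pE cosθ₂ − (−pE cosθ₁) = pE(cosθ₁ − cosθ₂).
W = (7.03×10⁻⁸)(4.58×10⁴)·(cos135° − cos45°) = (0.003220)·(-1.4142) = -0.004553 J.

W ≈ -0.00455 J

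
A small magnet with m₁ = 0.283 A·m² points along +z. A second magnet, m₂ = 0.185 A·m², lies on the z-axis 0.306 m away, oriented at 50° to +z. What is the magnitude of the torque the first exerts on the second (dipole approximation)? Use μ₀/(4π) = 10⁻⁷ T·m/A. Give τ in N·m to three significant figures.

Dipole B is on the axis of dipole A, so B₁ there is axial: B₁ = (μ₀/4π)·2m₁/r³ along +z.
B₁ = 2(10⁻⁷)(0.283)/(0.306)³ = 1.975×10⁻⁶ T.
τ = m₂ B₁ sinθ.
τ = (0.185)(1.975×10⁻⁶)·sin50° = 2.799×10⁻⁷ N·m.

τ ≈ 2.80×10⁻⁷ N·m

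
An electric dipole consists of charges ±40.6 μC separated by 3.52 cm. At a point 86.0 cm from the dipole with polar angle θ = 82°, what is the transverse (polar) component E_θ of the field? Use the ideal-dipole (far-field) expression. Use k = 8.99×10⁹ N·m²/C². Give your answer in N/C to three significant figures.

Dipole moment p = qd = (4.06×10⁻⁵ C)(0.0352 m) = 1.429×10⁻⁶ C·m.
For a dipole, E_θ = (kp sinθ)/r³.
kp/r³ = (8.99×10⁹)(1.429×10⁻⁶)/(0.860)³ = 2.020×10⁴ N/C.
E_θ = 2.020×10⁴·sin82° = 2.000×10⁴ N/C.

E_θ ≈ 2.00×10⁴ N/C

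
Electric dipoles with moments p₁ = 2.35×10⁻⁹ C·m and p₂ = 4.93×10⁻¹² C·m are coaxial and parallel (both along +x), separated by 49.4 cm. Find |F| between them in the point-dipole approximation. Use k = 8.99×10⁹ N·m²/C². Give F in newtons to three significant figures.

On-axis field of dipole 1 at distance r: E = 2kp₁/r³. Force on dipole 2 is F = p₂·dE/dr (gradient along axis).
dE/dr = −6kp₁/r⁴, so |F| = 6kp₁p₂/r⁴ (attractive for aligned moments).
F = 6(8.99×10⁹)(2.35×10⁻⁹)(4.93×10⁻¹²)/(0.494)⁴ = 1.049×10⁻⁸ N.

F ≈ 1.05×10⁻⁸ N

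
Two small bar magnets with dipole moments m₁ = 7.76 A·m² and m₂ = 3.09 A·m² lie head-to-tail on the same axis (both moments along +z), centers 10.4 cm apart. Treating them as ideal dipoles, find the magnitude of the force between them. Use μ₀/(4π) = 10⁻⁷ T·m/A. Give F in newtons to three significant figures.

On-axis B of dipole 1: B = (μ₀/4π)·2m₁/r³. Force on dipole 2: F = m₂·dB/dr.
dB/dr = −(μ₀/4π)·6m₁/r⁴, so |F| = (μ₀/4π)·6m₁m₂/r⁴.
F = 6(10⁻⁷)(7.76)(3.09)/(0.104)⁴ = 0.1230 N.

F ≈ 0.123 N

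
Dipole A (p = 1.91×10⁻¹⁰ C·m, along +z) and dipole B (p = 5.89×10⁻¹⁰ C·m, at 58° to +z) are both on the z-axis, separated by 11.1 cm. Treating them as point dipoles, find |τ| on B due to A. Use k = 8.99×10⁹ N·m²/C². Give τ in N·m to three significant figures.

τ ≈ 1.25×10⁻⁶ N·m

The second dipole sits on the axis of the first, so the field there is axial: E₁ = 2kp₁/r³ along +z.
E₁ = 2(8.99×10⁹)(1.91×10⁻¹⁰)/(0.111)³ = 2511 N/C.
Torque on the second dipole: τ = p₂ E₁ sinθ.
τ = (5.89×10⁻¹⁰)(2511)·sin58° = 1.254×10⁻⁶ N·m.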